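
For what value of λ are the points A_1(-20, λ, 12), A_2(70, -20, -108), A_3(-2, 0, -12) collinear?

Direction A_2A_3 = (-72, 20, 96). From the x-coordinate of A_1, the parameter along the line is τ = (-20 − 70)/(-72) = 5/4.
Then λ = (-20) + 5/4·(20) = 5.

5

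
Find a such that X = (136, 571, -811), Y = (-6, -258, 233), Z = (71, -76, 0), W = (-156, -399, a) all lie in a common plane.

421

Normal to plane XYZ: n = (3149, 47302, 37989); plane equation n·P = -3371373.
Requiring n·W = -3371373: (37989)a + (-19364742) = -3371373.
So a = 421.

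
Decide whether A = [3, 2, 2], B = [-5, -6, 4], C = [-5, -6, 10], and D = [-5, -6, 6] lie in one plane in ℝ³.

Yes

A normal to the plane through A, B, C is n = AB × AC = (-48, 48, 0).
The plane has equation n·P = -48. For D: n·D = -48.
Equal, so D lies in the plane and all four are coplanar.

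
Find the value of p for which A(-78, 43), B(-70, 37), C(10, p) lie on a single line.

Collinearity: (C − A) must be parallel to (B − A) = (8, -6).
Cross-multiplying the components: (p − 43)·(8) = (88)·(-6).
Solving gives p = -23.

-23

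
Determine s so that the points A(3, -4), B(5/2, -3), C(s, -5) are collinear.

The three points are collinear iff det[AB; AC] = 0.
This determinant is linear in s: (-1)s + (7/2) = 0, so s = 7/2.

7/2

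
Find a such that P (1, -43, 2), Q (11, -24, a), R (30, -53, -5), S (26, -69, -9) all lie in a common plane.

6

Coplanarity ⇔ det[PQ; PR; PS] = 0.
Expanding, this is linear in a: (-504)a + (3024) = 0.
So a = 6.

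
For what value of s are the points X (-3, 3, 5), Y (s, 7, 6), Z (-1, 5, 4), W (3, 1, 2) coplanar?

Normal to plane XZW: n = (-8, 0, -16); plane equation n·P = -56.
Requiring n·Y = -56: (-8)s + (-96) = -56.
So s = -5.

-5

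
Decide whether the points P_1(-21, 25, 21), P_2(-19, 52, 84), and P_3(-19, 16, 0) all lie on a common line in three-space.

P_1P_2 = (2, 27, 63), P_1P_3 = (2, -9, -21).
P_1P_2 × P_1P_3 = (0, 168, -72).
The cross product is nonzero, so the points do not lie on one line.

No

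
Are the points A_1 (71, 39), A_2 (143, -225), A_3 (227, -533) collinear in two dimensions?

A_1A_2 = (72, -264), A_1A_3 = (156, -572).
Twice the signed area of △A_1A_2A_3 is (72)(-572) − (-264)(156) = 0.
The triangle is degenerate (zero area), so the points are collinear.

Yes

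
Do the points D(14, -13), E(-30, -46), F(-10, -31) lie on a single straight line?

Yes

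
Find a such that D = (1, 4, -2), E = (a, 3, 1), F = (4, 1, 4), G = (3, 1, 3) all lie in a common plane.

3

Coplanarity ⇔ det[DE; DF; DG] = 0.
Expanding, this is linear in a: (3)a + (-9) = 0.
So a = 3.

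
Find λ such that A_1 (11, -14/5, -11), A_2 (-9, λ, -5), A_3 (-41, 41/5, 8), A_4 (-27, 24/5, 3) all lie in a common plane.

32/5

Normal to plane A_1A_3A_4: n = (48/5, 6, 114/5); plane equation n·P = -162.
Requiring n·A_2 = -162: (6)λ + (-1002/5) = -162.
So λ = 32/5.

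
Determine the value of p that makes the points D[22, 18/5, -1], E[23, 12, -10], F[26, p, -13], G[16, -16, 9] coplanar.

The points are coplanar iff DE · (DF × DG) = 0.
Expanding, this is linear in p: (-44)p + (4488/5) = 0.
So p = 102/5.

102/5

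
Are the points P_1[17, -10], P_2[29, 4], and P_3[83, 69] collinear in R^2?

No

P_1P_2 = (12, 14), P_1P_3 = (66, 79).
det[P_1P_2; P_1P_3] = (12)(79) − (14)(66) = 24.
The determinant is nonzero, so they are not collinear.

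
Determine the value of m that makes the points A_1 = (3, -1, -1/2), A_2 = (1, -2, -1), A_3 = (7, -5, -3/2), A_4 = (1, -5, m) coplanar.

-2

Normal to plane A_1A_2A_3: n = (-1, -4, 12); plane equation n·P = -5.
Requiring n·A_4 = -5: (12)m + (19) = -5.
So m = -2.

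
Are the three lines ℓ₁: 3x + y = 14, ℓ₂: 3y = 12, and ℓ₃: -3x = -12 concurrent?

Intersecting ℓ₁ and ℓ₂: solving the 2×2 system gives (x, y) = (10/3, 4).
Substitute into ℓ₃: (-3)(10/3) + (0)(4) = -10.
But ℓ₃ requires -12 ≠ -10, so the three lines have no common point.

No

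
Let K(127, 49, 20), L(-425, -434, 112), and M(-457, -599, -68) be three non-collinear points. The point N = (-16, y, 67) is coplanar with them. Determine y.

-59

A normal to the plane is n = KL × KM = (102120, -102304, 75624).
N lies in the plane iff n · KN = 0.
This gives (-102304)y + (-6035936) = 0, so y = -59.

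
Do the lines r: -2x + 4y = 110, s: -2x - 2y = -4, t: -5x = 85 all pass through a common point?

The three lines meet at one point iff the augmented coefficient matrix [aᵢ bᵢ cᵢ] has rank < 3, i.e. its determinant vanishes.
Here the determinant is 0.
It vanishes, so the lines are concurrent at (-17, 19).

Yes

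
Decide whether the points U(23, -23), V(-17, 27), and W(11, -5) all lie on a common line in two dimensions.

UV = (-40, 50), UW = (-12, 18).
If collinear, UW would be a scalar multiple of UV. But (-40)·(18) ≠ (50)·(-12) (difference -120), so they are not parallel; the points are not collinear.

No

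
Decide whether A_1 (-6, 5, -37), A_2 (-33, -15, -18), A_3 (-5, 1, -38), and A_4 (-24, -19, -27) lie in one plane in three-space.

No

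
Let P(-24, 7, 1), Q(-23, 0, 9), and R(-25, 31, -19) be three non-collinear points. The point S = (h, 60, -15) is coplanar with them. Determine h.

Coplanarity requires PQ · (PR × PS) = 0.
PQ = (1, -7, 8), PR = (-1, 24, -20); the triple product is linear in h with coefficient -52 and constant term -884.
Setting it to zero: h = -17.

-17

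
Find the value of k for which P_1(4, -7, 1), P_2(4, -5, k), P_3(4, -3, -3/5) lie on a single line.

1/5

Collinearity requires P_1P_2 × P_1P_3 = 0; each component is linear in k.
The x-component gives (-4)k + (4/5) = 0, so k = 1/5.
The remaining components then also vanish.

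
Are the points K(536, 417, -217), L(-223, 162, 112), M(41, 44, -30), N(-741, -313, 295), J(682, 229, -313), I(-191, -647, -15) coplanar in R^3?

No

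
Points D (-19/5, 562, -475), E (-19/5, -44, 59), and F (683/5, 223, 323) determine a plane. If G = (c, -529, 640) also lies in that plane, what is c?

197/5

A normal to the plane is n = DE × DF = (-302562, 374868/5, 425412/5).
G lies in the plane iff n · DG = 0.
This gives (-302562)c + (59604714/5) = 0, so c = 197/5.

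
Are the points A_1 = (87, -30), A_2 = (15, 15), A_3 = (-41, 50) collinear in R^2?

A_1A_2 = (-72, 45), A_1A_3 = (-128, 80).
Checking proportionality: A_1A_3 = 16/9·A_1A_2, so the vectors are parallel and the points are collinear.

Yes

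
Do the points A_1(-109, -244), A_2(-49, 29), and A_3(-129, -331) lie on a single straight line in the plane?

No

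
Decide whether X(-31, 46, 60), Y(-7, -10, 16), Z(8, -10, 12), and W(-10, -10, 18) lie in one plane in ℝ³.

With X as base: XY = (24, -56, -44), XZ = (39, -56, -48), XW = (21, -56, -42).
XZ × XW = (-336, 630, -1008).
XY · (XZ × XW) = 1008.
Since 1008 ≠ 0, the four points are not coplanar.

No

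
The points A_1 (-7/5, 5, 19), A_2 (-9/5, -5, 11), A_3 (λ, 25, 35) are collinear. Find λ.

Collinearity requires A_1A_2 × A_1A_3 = 0; each component is linear in λ.
The y-component gives (-8)λ + (-24/5) = 0, so λ = -3/5.
The remaining components then also vanish.

-3/5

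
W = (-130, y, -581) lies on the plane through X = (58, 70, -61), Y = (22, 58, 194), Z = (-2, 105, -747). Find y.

A normal to the plane is n = XY × XZ = (-693, -39996, -1980).
W lies in the plane iff n · XW = 0.
This gives (-39996)y + (3959604) = 0, so y = 99.

99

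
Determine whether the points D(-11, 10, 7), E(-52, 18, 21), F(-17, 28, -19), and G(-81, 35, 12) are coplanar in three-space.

Yes

A normal to the plane through D, E, F is n = DE × DF = (-460, -1150, -690).
The plane has equation n·P = -11270. For G: n·G = -11270.
Equal, so G lies in the plane and all four are coplanar.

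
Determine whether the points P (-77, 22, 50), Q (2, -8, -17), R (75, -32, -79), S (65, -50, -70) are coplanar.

Yes

The four points are coplanar iff the 3×3 determinant with rows PQ, PR, PS is zero.
Rows: (79, -30, -67), (152, -54, -129), (142, -72, -120).
Expanding along the first row: (79)(-2808) − (-30)(78) + (-67)(-3276) = 0.
Zero determinant ⇒ coplanar.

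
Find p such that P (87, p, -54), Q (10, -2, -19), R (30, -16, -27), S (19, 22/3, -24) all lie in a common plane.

-9

Coplanarity ⇔ det[PQ; PR; PS] = 0.
Expanding, this is linear in p: (-28)p + (-252) = 0.
So p = -9.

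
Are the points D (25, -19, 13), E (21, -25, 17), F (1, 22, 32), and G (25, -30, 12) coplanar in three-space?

With D as base: DE = (-4, -6, 4), DF = (-24, 41, 19), DG = (0, -11, -1).
DF × DG = (168, -24, 264).
DE · (DF × DG) = 528.
Since 528 ≠ 0, the four points are not coplanar.

No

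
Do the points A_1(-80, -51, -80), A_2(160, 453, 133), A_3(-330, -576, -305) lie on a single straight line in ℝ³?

No

A_1A_2 = (240, 504, 213), A_1A_3 = (-250, -525, -225).
Comparing components 2 and 3: (504)(-225) − (213)(-525) = -1575 ≠ 0, so A_1A_2 and A_1A_3 are not parallel and the points are not collinear.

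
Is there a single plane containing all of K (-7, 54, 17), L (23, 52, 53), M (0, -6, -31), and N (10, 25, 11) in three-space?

Yes

A normal to the plane through K, L, M is n = KL × KM = (2256, 1692, -1786).
The plane has equation n·P = 45214. For N: n·N = 45214.
Equal, so N lies in the plane and all four are coplanar.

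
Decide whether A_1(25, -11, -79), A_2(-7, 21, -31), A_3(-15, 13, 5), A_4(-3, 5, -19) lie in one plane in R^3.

Yes

With A_1 as base: A_1A_2 = (-32, 32, 48), A_1A_3 = (-40, 24, 84), A_1A_4 = (-28, 16, 60).
A_1A_3 × A_1A_4 = (96, 48, 32).
A_1A_2 · (A_1A_3 × A_1A_4) = 0.
The scalar triple product vanishes, so the four points are coplanar.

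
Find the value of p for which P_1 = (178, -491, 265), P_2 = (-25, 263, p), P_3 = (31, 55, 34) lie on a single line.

-54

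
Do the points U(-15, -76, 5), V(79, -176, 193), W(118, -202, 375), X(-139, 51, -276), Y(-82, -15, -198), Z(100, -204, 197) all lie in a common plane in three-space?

Yes

The plane through U, V, W has normal n = UV × UW = (-13312, -9776, 1456) and equation n·P = 949936.
Checking the remaining points: n·X = 949936, n·Y = 949936, n·Z = 949936.
All equal 949936, so all 6 points lie in one plane.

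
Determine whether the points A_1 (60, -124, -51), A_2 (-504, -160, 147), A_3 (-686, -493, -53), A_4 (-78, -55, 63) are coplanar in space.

No

With A_1 as base: A_1A_2 = (-564, -36, 198), A_1A_3 = (-746, -369, -2), A_1A_4 = (-138, 69, 114).
A_1A_3 × A_1A_4 = (-41928, 85320, -102396).
A_1A_2 · (A_1A_3 × A_1A_4) = 301464.
Since 301464 ≠ 0, the four points are not coplanar.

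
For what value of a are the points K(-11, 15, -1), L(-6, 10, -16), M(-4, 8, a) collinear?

-22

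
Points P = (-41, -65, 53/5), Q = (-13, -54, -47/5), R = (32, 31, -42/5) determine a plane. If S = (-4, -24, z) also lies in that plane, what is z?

-14/5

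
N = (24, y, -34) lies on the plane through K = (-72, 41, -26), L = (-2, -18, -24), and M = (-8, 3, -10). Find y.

-52

The plane through K, L, M has equation −868x − 992y + 1116z = -7192.
Substituting N: (-992)y + (-58776) = -7192, so y = -52.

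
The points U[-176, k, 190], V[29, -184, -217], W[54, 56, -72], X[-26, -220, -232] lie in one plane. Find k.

Coplanarity ⇔ det[UV; UW; UX] = 0.
Expanding, this is linear in k: (7600)k + (-3275600) = 0.
So k = 431.

431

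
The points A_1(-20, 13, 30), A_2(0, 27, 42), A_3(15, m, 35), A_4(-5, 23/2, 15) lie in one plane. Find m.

Normal to plane A_1A_2A_4: n = (-192, 480, -240); plane equation n·P = 2880.
Requiring n·A_3 = 2880: (480)m + (-11280) = 2880.
So m = 59/2.

59/2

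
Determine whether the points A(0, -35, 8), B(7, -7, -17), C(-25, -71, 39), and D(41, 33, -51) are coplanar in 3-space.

Yes

A normal to the plane through A, B, C is n = AB × AC = (-32, 408, 448).
The plane has equation n·P = -10696. For D: n·D = -10696.
Equal, so D lies in the plane and all four are coplanar.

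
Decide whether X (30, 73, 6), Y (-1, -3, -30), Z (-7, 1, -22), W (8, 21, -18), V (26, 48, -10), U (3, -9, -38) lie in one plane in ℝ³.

No

The plane through X, Y, Z has normal n = XY × XZ = (-464, 464, -580) and equation n·P = 16472.
Checking the remaining points: n·W = 16472, n·V = 16008, n·U = 16472.
Since n·V = 16008 ≠ 16472, V is off the plane and the points are not all coplanar.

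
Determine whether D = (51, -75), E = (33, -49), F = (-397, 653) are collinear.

DE = (-18, 26), DF = (-448, 728).
Twice the signed area of △DEF is (-18)(728) − (26)(-448) = -1456.
The area is nonzero, so the three points are not collinear.

No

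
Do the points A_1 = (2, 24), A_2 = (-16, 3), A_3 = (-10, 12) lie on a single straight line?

A_1A_2 = (-18, -21), A_1A_3 = (-12, -12).
Twice the signed area of △A_1A_2A_3 is (-18)(-12) − (-21)(-12) = -36.
The area is nonzero, so the three points are not collinear.

No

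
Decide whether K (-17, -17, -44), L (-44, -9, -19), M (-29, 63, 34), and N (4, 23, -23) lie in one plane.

The four points are coplanar iff the 3×3 determinant with rows KL, KM, KN is zero.
Rows: (-27, 8, 25), (-12, 80, 78), (21, 40, 21).
Expanding along the first row: (-27)(-1440) − (8)(-1890) + (25)(-2160) = 0.
Zero determinant ⇒ coplanar.

Yes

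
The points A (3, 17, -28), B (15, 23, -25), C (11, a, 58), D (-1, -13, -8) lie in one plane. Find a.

-91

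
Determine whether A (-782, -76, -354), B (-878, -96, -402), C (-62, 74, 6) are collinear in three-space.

Yes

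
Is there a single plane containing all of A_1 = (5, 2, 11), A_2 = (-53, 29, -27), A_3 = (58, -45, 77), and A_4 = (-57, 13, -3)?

No

The four points are coplanar iff the 3×3 determinant with rows A_1A_2, A_1A_3, A_1A_4 is zero.
Rows: (-58, 27, -38), (53, -47, 66), (-62, 11, -14).
Expanding along the first row: (-58)(-68) − (27)(3350) + (-38)(-2331) = 2072.
Nonzero ⇒ not coplanar.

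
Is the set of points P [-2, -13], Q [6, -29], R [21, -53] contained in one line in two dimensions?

No

PQ = (8, -16), PR = (23, -40).
If collinear, PR would be a scalar multiple of PQ. But (8)·(-40) ≠ (-16)·(23) (difference 48), so they are not parallel; the points are not collinear.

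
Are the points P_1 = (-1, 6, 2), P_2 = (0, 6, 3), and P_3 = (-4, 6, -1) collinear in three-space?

Yes

P_1P_2 = (1, 0, 1), P_1P_3 = (-3, 0, -3).
P_1P_2 × P_1P_3 = (0, 0, 0).
The cross product vanishes, so the three points are collinear.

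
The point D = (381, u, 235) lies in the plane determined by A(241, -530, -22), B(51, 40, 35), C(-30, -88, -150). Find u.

A normal to the plane is n = AB × AC = (-98154, -39767, 70490).
D lies in the plane iff n · AD = 0.
This gives (-39767)u + (-16702140) = 0, so u = -420.

-420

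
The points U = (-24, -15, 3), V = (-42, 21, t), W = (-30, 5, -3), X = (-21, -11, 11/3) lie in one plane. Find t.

-11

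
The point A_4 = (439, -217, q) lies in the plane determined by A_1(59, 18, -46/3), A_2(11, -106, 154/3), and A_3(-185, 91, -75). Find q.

439/3

The plane through A_1, A_2, A_3 has equation 2532x − (57392/3)y − 33760z = 968068/3.
Substituting A_4: (-33760)q + (15788708/3) = 968068/3, so q = 439/3.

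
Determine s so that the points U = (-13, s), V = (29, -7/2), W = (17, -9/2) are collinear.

Collinearity: (U − V) must be parallel to (W − V) = (-12, -1).
Cross-multiplying the components: (s − (-7/2))·(-12) = (-42)·(-1).
Solving gives s = -7.

-7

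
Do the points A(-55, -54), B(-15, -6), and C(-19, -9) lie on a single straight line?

No

AB = (40, 48), AC = (36, 45).
det[AB; AC] = (40)(45) − (48)(36) = 72.
The determinant is nonzero, so they are not collinear.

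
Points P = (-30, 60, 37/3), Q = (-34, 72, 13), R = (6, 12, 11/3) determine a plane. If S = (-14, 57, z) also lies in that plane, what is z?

23/3

Coplanarity requires PQ · (PR × PS) = 0.
PQ = (-4, 12, 2/3), PR = (36, -48, -26/3); the triple product is linear in z with coefficient -240 and constant term 1840.
Setting it to zero: z = 23/3.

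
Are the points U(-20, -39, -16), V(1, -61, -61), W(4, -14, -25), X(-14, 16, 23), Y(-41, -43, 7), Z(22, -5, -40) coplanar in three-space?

Yes

The plane through U, V, W has normal n = UV × UW = (1323, -891, 1053) and equation n·P = -8559.
Checking the remaining points: n·X = -8559, n·Y = -8559, n·Z = -8559.
All equal -8559, so all 6 points lie in one plane.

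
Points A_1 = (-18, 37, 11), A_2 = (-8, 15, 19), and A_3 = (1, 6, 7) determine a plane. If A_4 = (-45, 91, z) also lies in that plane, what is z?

A normal to the plane is n = A_1A_2 × A_1A_3 = (336, 192, 108).
A_4 lies in the plane iff n · A_1A_4 = 0.
This gives (108)z + (108) = 0, so z = -1.

-1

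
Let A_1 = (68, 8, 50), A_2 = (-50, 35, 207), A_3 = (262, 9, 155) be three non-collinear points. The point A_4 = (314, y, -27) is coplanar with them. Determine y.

-17

Coplanarity requires A_1A_2 · (A_1A_3 × A_1A_4) = 0.
A_1A_2 = (-118, 27, 157), A_1A_3 = (194, 1, 105); the triple product is linear in y with coefficient 42848 and constant term 728416.
Setting it to zero: y = -17.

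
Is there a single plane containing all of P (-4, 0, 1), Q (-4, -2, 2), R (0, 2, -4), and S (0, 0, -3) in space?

Yes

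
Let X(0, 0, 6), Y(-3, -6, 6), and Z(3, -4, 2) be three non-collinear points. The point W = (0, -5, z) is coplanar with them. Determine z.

The plane through X, Y, Z has equation 24x − 12y + 30z = 180.
Substituting W: (30)z + (60) = 180, so z = 4.

4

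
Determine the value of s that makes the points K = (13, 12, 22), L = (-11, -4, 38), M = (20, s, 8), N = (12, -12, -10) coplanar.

10

The points are coplanar iff KL · (KM × KN) = 0.
Expanding, this is linear in s: (784)s + (-7840) = 0.
So s = 10.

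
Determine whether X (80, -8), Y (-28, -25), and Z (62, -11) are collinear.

No

XY = (-108, -17), XZ = (-18, -3).
Twice the signed area of △XYZ is (-108)(-3) − (-17)(-18) = 18.
The area is nonzero, so the three points are not collinear.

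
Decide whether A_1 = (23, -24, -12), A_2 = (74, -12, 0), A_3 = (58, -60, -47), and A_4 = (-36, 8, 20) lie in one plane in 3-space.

No

A normal to the plane through A_1, A_2, A_3 is n = A_1A_2 × A_1A_3 = (12, 2205, -2256).
The plane has equation n·P = -25572. For A_4: n·A_4 = -27912.
-27912 ≠ -25572, so A_4 is off the plane.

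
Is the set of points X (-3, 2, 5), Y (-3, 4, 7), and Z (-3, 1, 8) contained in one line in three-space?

No

XY = (0, 2, 2), XZ = (0, -1, 3).
XY × XZ = (8, 0, 0).
The cross product is nonzero, so the points do not lie on one line.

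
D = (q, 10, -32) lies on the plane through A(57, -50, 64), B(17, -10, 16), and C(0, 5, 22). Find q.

-1

A normal to the plane is n = AB × AC = (960, 1056, 80).
D lies in the plane iff n · AD = 0.
This gives (960)q + (960) = 0, so q = -1.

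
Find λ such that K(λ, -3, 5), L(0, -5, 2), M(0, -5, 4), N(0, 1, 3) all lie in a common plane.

0

Coplanarity ⇔ det[KL; KM; KN] = 0.
Expanding, this is linear in λ: (12)λ + (0) = 0.
So λ = 0.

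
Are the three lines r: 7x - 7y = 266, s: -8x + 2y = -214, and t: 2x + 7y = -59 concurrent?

Intersecting r and s: solving the 2×2 system gives (x, y) = (23, -15).
Substitute into t: (2)(23) + (7)(-15) = -59.
This equals -59, so (23, -15) lies on all three lines and they are concurrent.

Yes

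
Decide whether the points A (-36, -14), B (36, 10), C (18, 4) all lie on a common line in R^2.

Yes

AB = (72, 24), AC = (54, 18).
Twice the signed area of △ABC is (72)(18) − (24)(54) = 0.
The triangle is degenerate (zero area), so the points are collinear.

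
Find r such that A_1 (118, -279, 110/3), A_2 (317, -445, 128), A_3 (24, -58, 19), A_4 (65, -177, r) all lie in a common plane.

The points are coplanar iff A_1A_2 · (A_1A_3 × A_1A_4) = 0.
Expanding, this is linear in r: (28375)r + (-1929500/3) = 0.
So r = 68/3.

68/3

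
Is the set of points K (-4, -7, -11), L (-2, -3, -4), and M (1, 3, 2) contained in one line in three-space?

KL = (2, 4, 7), KM = (5, 10, 13).
KL × KM = (-18, 9, 0).
The cross product is nonzero, so the points do not lie on one line.

No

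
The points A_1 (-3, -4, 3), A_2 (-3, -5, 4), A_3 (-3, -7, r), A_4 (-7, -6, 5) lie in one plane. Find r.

Normal to plane A_1A_2A_4: n = (0, -4, -4); plane equation n·P = 4.
Requiring n·A_3 = 4: (-4)r + (28) = 4.
So r = 6.

6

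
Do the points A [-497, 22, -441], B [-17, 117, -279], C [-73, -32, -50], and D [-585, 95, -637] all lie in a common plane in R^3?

The four points are coplanar iff the 3×3 determinant with rows AB, AC, AD is zero.
Rows: (480, 95, 162), (424, -54, 391), (-88, 73, -196).
Expanding along the first row: (480)(-17959) − (95)(-48696) + (162)(26200) = 250200.
Nonzero ⇒ not coplanar.

No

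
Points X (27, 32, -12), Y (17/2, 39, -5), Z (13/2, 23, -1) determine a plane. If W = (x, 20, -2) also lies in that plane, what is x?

10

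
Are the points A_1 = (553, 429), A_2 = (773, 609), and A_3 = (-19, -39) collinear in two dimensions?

Yes

A_1A_2 = (220, 180), A_1A_3 = (-572, -468).
det[A_1A_2; A_1A_3] = (220)(-468) − (180)(-572) = 0.
The determinant is zero, so the points are collinear.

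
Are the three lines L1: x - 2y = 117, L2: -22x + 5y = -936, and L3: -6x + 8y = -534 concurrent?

Yes

Lines aᵢx + bᵢy = cᵢ with pairwise distinct directions are concurrent exactly when det[aᵢ bᵢ cᵢ] = 0.
Here the determinant is 0.
It vanishes, so the lines are concurrent at (33, -42).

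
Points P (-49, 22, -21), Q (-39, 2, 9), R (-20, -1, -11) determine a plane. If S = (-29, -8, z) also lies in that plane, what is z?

The plane through P, Q, R has equation 490x + 770y + 350z = -14420.
Substituting S: (350)z + (-20370) = -14420, so z = 17.

17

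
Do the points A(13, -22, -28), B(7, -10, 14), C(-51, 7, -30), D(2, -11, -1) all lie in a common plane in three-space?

Yes

The four points are coplanar iff the 3×3 determinant with rows AB, AC, AD is zero.
Rows: (-6, 12, 42), (-64, 29, -2), (-11, 11, 27).
Expanding along the first row: (-6)(805) − (12)(-1750) + (42)(-385) = 0.
Zero determinant ⇒ coplanar.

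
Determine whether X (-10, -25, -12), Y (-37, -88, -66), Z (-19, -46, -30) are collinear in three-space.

Yes

XY = (-27, -63, -54), XZ = (-9, -21, -18).
XY × XZ = (0, 0, 0).
The cross product vanishes, so the three points are collinear.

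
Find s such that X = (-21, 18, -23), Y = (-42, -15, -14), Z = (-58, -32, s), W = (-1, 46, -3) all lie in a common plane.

The points are coplanar iff XY · (XZ × XW) = 0.
Expanding, this is linear in s: (-72)s + (-5400) = 0.
So s = -75.

-75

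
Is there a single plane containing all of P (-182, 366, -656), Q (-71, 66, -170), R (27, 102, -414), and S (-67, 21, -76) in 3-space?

Yes

With P as base: PQ = (111, -300, 486), PR = (209, -264, 242), PS = (115, -345, 580).
PR × PS = (-69630, -93390, -41745).
PQ · (PR × PS) = 0.
The scalar triple product vanishes, so the four points are coplanar.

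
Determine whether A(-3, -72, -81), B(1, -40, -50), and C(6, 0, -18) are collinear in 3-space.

AB = (4, 32, 31), AC = (9, 72, 63).
Comparing components 2 and 3: (32)(63) − (31)(72) = -216 ≠ 0, so AB and AC are not parallel and the points are not collinear.

No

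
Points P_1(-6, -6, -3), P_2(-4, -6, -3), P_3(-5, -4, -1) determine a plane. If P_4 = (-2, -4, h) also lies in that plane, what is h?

The plane through P_1, P_2, P_3 has equation −4y + 4z = 12.
Substituting P_4: (4)h + (16) = 12, so h = -1.

-1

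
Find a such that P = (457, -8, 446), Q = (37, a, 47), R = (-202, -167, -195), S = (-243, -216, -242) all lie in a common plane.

Coplanarity ⇔ det[PQ; PR; PS] = 0.
Expanding, this is linear in a: (-4692)a + (-267444) = 0.
So a = -57.

-57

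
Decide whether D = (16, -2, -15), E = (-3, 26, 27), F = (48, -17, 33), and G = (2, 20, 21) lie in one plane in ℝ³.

With D as base: DE = (-19, 28, 42), DF = (32, -15, 48), DG = (-14, 22, 36).
DF × DG = (-1596, -1824, 494).
DE · (DF × DG) = 0.
The scalar triple product vanishes, so the four points are coplanar.

Yes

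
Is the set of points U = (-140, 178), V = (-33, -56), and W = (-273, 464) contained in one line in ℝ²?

UV = (107, -234), UW = (-133, 286).
If collinear, UW would be a scalar multiple of UV. But (107)·(286) ≠ (-234)·(-133) (difference -520), so they are not parallel; the points are not collinear.

No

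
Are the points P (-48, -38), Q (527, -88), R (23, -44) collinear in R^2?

PQ = (575, -50), PR = (71, -6).
Twice the signed area of △PQR is (575)(-6) − (-50)(71) = 100.
The area is nonzero, so the three points are not collinear.

No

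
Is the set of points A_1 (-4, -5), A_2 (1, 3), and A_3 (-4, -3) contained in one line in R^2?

No

A_1A_2 = (5, 8), A_1A_3 = (0, 2).
Twice the signed area of △A_1A_2A_3 is (5)(2) − (8)(0) = 10.
The area is nonzero, so the three points are not collinear.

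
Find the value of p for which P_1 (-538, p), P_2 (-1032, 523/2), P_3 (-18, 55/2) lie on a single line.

295/2

The three points are collinear iff det[P_1P_2; P_1P_3] = 0.
This determinant is linear in p: (1014)p + (-149565) = 0, so p = 295/2.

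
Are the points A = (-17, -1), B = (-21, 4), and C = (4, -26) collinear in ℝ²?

AB = (-4, 5), AC = (21, -25).
Twice the signed area of △ABC is (-4)(-25) − (5)(21) = -5.
The area is nonzero, so the three points are not collinear.

No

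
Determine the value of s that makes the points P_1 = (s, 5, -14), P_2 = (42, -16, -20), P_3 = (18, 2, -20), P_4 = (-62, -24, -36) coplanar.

Coplanarity ⇔ det[P_1P_2; P_1P_3; P_1P_4] = 0.
Expanding, this is linear in s: (288)s + (-16416) = 0.
So s = 57.

57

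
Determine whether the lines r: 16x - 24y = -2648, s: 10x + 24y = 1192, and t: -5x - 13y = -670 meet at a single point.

Lines aᵢx + bᵢy = cᵢ with pairwise distinct directions are concurrent exactly when det[aᵢ bᵢ cᵢ] = 0.
Here the determinant is -624.
Nonzero, so no common point exists.

No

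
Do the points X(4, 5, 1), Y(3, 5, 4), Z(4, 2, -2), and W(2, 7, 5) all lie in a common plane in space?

No

The four points are coplanar iff the 3×3 determinant with rows XY, XZ, XW is zero.
Rows: (-1, 0, 3), (0, -3, -3), (-2, 2, 4).
Expanding along the first row: (-1)(-6) − (0)(-6) + (3)(-6) = -12.
Nonzero ⇒ not coplanar.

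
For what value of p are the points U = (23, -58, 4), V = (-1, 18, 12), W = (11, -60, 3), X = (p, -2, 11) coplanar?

23

Normal to plane UVW: n = (-60, -120, 960); plane equation n·P = 9420.
Requiring n·X = 9420: (-60)p + (10800) = 9420.
So p = 23.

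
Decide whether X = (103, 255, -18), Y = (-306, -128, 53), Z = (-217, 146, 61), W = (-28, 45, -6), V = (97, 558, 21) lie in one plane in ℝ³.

The plane through X, Y, Z has normal n = XY × XZ = (-22518, 9591, -77979) and equation n·P = 1529973.
Checking the remaining points: n·W = 1529973, n·V = 1529973.
All equal 1529973, so all 5 points lie in one plane.

Yes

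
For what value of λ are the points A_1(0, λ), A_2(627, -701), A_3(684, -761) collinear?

The three points are collinear iff det[A_1A_2; A_1A_3] = 0.
This determinant is linear in λ: (57)λ + (2337) = 0, so λ = -41.

-41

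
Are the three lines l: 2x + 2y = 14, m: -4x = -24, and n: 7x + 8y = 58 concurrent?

The three lines meet at one point iff the augmented coefficient matrix [aᵢ bᵢ cᵢ] has rank < 3, i.e. its determinant vanishes.
Here the determinant is 64.
Nonzero, so no common point exists.

No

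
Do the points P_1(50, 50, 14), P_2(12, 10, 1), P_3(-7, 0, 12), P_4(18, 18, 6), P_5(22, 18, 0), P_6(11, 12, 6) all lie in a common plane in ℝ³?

Yes

The plane through P_1, P_2, P_3 has normal n = P_1P_2 × P_1P_3 = (-570, 665, -380) and equation n·P = -570.
Checking the remaining points: n·P_4 = -570, n·P_5 = -570, n·P_6 = -570.
All equal -570, so all 6 points lie in one plane.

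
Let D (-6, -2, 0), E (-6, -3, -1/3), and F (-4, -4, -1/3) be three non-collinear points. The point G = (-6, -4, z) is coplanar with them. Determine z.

The plane through D, E, F has equation −(1/3)x − (2/3)y + 2z = 10/3.
Substituting G: (2)z + (14/3) = 10/3, so z = -2/3.

-2/3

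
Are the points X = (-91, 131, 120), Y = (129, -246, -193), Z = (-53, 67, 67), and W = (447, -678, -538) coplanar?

Yes

A normal to the plane through X, Y, Z is n = XY × XZ = (-51, -234, 246).
The plane has equation n·P = 3507. For W: n·W = 3507.
Equal, so W lies in the plane and all four are coplanar.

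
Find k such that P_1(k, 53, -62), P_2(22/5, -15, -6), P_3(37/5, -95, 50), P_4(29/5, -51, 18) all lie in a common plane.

11/5

The points are coplanar iff P_1P_2 · (P_1P_3 × P_1P_4) = 0.
Expanding, this is linear in k: (-96)k + (1056/5) = 0.
So k = 11/5.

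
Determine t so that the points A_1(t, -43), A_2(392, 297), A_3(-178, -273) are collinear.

52

The three points are collinear iff det[A_1A_2; A_1A_3] = 0.
This determinant is linear in t: (570)t + (-29640) = 0, so t = 52.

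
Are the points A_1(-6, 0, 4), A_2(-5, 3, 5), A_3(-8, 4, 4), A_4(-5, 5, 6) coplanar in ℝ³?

No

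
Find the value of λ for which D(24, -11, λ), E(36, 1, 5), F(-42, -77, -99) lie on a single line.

-11

Collinearity requires DE × DF = 0; each component is linear in λ.
The x-component gives (-78)λ + (-858) = 0, so λ = -11.
The remaining components then also vanish.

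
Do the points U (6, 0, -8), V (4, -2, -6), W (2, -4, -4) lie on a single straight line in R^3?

Yes

UV = (-2, -2, 2), UW = (-4, -4, 4).
UV × UW = (0, 0, 0).
The cross product vanishes, so the three points are collinear.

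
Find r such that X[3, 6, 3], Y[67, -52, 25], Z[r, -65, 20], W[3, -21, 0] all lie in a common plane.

59

Normal to plane XYW: n = (768, 192, -1728); plane equation n·P = -1728.
Requiring n·Z = -1728: (768)r + (-47040) = -1728.
So r = 59.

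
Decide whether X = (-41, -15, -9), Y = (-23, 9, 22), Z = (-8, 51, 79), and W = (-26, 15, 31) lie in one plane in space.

With X as base: XY = (18, 24, 31), XZ = (33, 66, 88), XW = (15, 30, 40).
XZ × XW = (0, 0, 0).
XY · (XZ × XW) = 0.
The scalar triple product vanishes, so the four points are coplanar.

Yes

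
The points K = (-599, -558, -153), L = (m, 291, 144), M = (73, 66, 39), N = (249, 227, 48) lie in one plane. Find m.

Coplanarity ⇔ det[KL; KM; KN] = 0.
Expanding, this is linear in m: (-25296)m + (7917648) = 0.
So m = 313.

313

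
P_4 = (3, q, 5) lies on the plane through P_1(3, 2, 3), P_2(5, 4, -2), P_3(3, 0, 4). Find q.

A normal to the plane is n = P_1P_2 × P_1P_3 = (-8, -2, -4).
P_4 lies in the plane iff n · P_1P_4 = 0.
This gives (-2)q + (-4) = 0, so q = -2.

-2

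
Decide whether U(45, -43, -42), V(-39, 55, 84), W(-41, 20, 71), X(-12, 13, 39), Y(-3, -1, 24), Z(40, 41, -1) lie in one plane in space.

The plane through U, V, W has normal n = UV × UW = (3136, -1344, 3136) and equation n·P = 67200.
Checking the remaining points: n·X = 67200, n·Y = 67200, n·Z = 67200.
All equal 67200, so all 6 points lie in one plane.

Yes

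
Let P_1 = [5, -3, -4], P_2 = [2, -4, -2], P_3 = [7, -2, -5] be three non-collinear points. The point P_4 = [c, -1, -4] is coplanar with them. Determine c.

7

Coplanarity requires P_1P_2 · (P_1P_3 × P_1P_4) = 0.
P_1P_2 = (-3, -1, 2), P_1P_3 = (2, 1, -1); the triple product is linear in c with coefficient -1 and constant term 7.
Setting it to zero: c = 7.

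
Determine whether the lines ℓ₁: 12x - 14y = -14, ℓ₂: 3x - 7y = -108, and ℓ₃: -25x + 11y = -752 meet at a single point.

The three lines meet at one point iff the augmented coefficient matrix [aᵢ bᵢ cᵢ] has rank < 3, i.e. its determinant vanishes.
Here the determinant is 10028.
Nonzero, so no common point exists.

No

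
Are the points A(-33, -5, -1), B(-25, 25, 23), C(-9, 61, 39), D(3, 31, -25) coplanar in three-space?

Yes

With A as base: AB = (8, 30, 24), AC = (24, 66, 40), AD = (36, 36, -24).
AC × AD = (-3024, 2016, -1512).
AB · (AC × AD) = 0.
The scalar triple product vanishes, so the four points are coplanar.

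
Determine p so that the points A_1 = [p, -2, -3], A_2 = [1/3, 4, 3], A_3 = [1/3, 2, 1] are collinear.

Collinearity requires A_1A_2 × A_1A_3 = 0; each component is linear in p.
The y-component gives (-2)p + (2/3) = 0, so p = 1/3.
The remaining components then also vanish.

1/3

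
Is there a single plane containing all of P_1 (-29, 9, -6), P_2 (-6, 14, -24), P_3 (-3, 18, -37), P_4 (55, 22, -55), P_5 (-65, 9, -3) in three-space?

The plane through P_1, P_2, P_3 has normal n = P_1P_2 × P_1P_3 = (7, 245, 77) and equation n·P = 1540.
Checking the remaining points: n·P_4 = 1540, n·P_5 = 1519.
Since n·P_5 = 1519 ≠ 1540, P_5 is off the plane and the points are not all coplanar.

No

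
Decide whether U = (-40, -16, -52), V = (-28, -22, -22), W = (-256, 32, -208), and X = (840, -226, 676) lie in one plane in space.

Yes

The four points are coplanar iff the 3×3 determinant with rows UV, UW, UX is zero.
Rows: (12, -6, 30), (-216, 48, -156), (880, -210, 728).
Expanding along the first row: (12)(2184) − (-6)(-19968) + (30)(3120) = 0.
Zero determinant ⇒ coplanar.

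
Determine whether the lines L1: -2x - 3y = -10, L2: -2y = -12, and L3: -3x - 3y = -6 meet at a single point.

The three lines meet at one point iff the augmented coefficient matrix [aᵢ bᵢ cᵢ] has rank < 3, i.e. its determinant vanishes.
Here the determinant is 0.
It vanishes, so the lines are concurrent at (-4, 6).

Yes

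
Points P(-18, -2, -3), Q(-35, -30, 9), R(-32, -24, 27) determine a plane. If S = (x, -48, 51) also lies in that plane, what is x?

-47

A normal to the plane is n = PQ × PR = (-576, 342, -18).
S lies in the plane iff n · PS = 0.
This gives (-576)x + (-27072) = 0, so x = -47.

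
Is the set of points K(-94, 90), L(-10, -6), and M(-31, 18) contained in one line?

Yes

KL = (84, -96), KM = (63, -72).
det[KL; KM] = (84)(-72) − (-96)(63) = 0.
The determinant is zero, so the points are collinear.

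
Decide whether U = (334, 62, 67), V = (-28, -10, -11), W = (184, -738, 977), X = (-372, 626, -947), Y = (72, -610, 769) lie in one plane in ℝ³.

Yes

The plane through U, V, W has normal n = UV × UW = (-127920, 341120, 278800) and equation n·P = -2896240.
Checking the remaining points: n·X = -2896240, n·Y = -2896240.
All equal -2896240, so all 5 points lie in one plane.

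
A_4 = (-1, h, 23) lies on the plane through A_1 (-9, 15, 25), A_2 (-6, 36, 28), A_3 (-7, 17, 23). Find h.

41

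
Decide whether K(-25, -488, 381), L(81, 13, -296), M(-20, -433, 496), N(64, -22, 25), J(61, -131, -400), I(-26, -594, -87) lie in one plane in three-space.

Yes

The plane through K, L, M has normal n = KL × KM = (94850, -15575, 3325) and equation n·P = 6496175.
Checking the remaining points: n·N = 6496175, n·J = 6496175, n·I = 6496175.
All equal 6496175, so all 6 points lie in one plane.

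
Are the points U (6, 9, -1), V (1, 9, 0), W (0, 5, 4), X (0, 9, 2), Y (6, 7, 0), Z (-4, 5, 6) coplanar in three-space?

No

The plane through U, V, W has normal n = UV × UW = (4, 19, 20) and equation n·P = 175.
Checking the remaining points: n·X = 211, n·Y = 157, n·Z = 199.
Since n·X = 211 ≠ 175, X is off the plane and the points are not all coplanar.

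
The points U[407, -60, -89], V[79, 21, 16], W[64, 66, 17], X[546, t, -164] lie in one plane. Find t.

Normal to plane UVW: n = (-4644, -1247, -13545); plane equation n·P = -609783.
Requiring n·X = -609783: (-1247)t + (-314244) = -609783.
So t = 237.

237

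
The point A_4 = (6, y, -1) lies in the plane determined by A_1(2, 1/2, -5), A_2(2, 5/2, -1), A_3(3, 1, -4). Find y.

5/2

Coplanarity requires A_1A_2 · (A_1A_3 × A_1A_4) = 0.
A_1A_2 = (0, 2, 4), A_1A_3 = (1, 1/2, 1); the triple product is linear in y with coefficient 4 and constant term -10.
Setting it to zero: y = 5/2.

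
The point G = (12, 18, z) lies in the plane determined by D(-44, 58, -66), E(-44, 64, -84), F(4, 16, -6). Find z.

-23

The plane through D, E, F has equation −396x − 864y − 288z = -13680.
Substituting G: (-288)z + (-20304) = -13680, so z = -23.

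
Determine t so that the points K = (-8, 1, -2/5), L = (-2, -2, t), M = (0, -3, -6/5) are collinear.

-1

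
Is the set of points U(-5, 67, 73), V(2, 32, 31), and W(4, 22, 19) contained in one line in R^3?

Yes

UV = (7, -35, -42), UW = (9, -45, -54).
Each component of UW is 9/7 times the corresponding component of UV, so UW = 9/7·UV and the points are collinear.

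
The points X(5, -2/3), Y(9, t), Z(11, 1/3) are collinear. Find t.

The three points are collinear iff det[XY; XZ] = 0.
This determinant is linear in t: (-6)t + (0) = 0, so t = 0.

0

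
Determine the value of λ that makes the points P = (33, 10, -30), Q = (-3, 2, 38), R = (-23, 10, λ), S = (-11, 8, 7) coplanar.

The points are coplanar iff PQ · (PR × PS) = 0.
Expanding, this is linear in λ: (280)λ + (-560) = 0.
So λ = 2.

2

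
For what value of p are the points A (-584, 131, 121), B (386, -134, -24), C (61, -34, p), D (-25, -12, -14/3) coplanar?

-24

Normal to plane ABD: n = (37700/3, 122525/3, 9425); plane equation n·P = -848250.
Requiring n·C = -848250: (9425)p + (-622050) = -848250.
So p = -24.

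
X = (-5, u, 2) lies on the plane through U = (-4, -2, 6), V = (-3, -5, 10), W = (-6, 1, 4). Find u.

1

Coplanarity requires UV · (UW × UX) = 0.
UV = (1, -3, 4), UW = (-2, 3, -2); the triple product is linear in u with coefficient -6 and constant term 6.
Setting it to zero: u = 1.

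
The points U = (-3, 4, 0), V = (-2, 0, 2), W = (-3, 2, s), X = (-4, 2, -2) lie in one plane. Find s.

0

Normal to plane UVX: n = (12, 0, -6); plane equation n·P = -36.
Requiring n·W = -36: (-6)s + (-36) = -36.
So s = 0.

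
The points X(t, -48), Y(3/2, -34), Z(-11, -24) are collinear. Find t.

The three points are collinear iff det[XY; XZ] = 0.
This determinant is linear in t: (-10)t + (190) = 0, so t = 19.

19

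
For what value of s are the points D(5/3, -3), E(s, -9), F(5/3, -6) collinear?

The three points are collinear iff det[DE; DF] = 0.
This determinant is linear in s: (-3)s + (5) = 0, so s = 5/3.

5/3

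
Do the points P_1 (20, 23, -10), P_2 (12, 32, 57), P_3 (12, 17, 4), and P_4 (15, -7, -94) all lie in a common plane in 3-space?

Yes

With P_1 as base: P_1P_2 = (-8, 9, 67), P_1P_3 = (-8, -6, 14), P_1P_4 = (-5, -30, -84).
P_1P_3 × P_1P_4 = (924, -742, 210).
P_1P_2 · (P_1P_3 × P_1P_4) = 0.
The scalar triple product vanishes, so the four points are coplanar.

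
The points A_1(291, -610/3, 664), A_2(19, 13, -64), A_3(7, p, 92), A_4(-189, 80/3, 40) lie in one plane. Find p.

Coplanarity ⇔ det[A_1A_2; A_1A_3; A_1A_4] = 0.
Expanding, this is linear in p: (-179712)p + (-3714048) = 0.
So p = -62/3.

-62/3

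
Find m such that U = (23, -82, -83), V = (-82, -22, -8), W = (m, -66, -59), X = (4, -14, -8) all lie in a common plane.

Coplanarity ⇔ det[UV; UW; UX] = 0.
Expanding, this is linear in m: (600)m + (27000) = 0.
So m = -45.

-45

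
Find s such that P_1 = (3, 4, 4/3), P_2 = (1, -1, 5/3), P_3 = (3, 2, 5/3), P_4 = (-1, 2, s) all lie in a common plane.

Normal to plane P_1P_2P_3: n = (-1, 2/3, 4); plane equation n·P = 5.
Requiring n·P_4 = 5: (4)s + (7/3) = 5.
So s = 2/3.

2/3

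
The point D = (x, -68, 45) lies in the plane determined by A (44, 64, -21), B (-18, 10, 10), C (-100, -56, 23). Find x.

A normal to the plane is n = AB × AC = (1344, -1736, -336).
D lies in the plane iff n · AD = 0.
This gives (1344)x + (147840) = 0, so x = -110.

-110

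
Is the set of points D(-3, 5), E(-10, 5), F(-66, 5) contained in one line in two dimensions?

Yes

DE = (-7, 0), DF = (-63, 0).
Checking proportionality: DF = 9·DE, so the vectors are parallel and the points are collinear.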